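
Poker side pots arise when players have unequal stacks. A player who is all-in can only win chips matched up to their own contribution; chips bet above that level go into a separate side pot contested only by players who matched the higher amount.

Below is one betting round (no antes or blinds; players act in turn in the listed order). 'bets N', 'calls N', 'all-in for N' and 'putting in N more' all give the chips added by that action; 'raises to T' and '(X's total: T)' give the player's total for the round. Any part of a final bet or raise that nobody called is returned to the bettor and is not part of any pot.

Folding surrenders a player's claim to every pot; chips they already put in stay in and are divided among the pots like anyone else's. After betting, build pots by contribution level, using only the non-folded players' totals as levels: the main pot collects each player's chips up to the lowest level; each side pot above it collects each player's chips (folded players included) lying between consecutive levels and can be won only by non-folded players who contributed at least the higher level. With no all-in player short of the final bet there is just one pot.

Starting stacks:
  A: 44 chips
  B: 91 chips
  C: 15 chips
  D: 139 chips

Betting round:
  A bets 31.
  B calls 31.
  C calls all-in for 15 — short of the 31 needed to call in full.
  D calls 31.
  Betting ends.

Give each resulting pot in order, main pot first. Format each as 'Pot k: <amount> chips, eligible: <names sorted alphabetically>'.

Contributions: A=31, B=31, C=15, D=31
Pot levels (distinct totals of non-folded players): 15, 31
Layer 1-15: 15 each from A, B, C, D = 15*4 = 60 chips; eligible A, B, C, D
Layer 16-31: 16 each from A, B, D = 16*3 = 48 chips; eligible A, B, D

Pot 1: 60 chips, eligible: A, B, C, D
Pot 2: 48 chips, eligible: A, B, D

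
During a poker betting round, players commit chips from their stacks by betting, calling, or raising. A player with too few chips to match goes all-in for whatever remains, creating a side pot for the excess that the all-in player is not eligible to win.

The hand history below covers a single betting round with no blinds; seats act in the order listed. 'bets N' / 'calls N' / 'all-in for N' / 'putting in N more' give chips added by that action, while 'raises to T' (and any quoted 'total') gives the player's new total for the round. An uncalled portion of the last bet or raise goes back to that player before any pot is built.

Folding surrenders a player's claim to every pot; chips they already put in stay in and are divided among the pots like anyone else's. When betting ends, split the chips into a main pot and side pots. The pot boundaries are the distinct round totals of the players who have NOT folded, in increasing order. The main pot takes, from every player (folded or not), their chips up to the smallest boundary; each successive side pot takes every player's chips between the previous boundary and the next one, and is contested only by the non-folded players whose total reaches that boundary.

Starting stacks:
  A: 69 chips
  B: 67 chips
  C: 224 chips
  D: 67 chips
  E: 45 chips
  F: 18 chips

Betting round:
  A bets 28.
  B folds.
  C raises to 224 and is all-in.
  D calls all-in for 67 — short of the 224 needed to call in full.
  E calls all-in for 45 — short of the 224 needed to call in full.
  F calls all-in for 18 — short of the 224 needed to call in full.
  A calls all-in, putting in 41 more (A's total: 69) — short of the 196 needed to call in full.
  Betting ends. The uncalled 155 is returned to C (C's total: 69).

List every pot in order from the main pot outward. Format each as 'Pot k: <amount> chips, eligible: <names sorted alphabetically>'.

Pot 1: 90 chips, eligible: A, C, D, E, F
Pot 2: 108 chips, eligible: A, C, D, E
Pot 3: 66 chips, eligible: A, C, D
Pot 4: 4 chips, eligible: A, C

Derivation:
Contributions (after 155 returned to C): A=69, C=69, D=67, E=45, F=18
Folded: B
Pot levels (distinct totals of non-folded players): 18, 45, 67, 69
Layer 1-18: 18 each from A, C, D, E, F = 18*5 = 90 chips; eligible A, C, D, E, F
Layer 19-45: 27 each from A, C, D, E = 27*4 = 108 chips; eligible A, C, D, E
Layer 46-67: 22 each from A, C, D = 22*3 = 66 chips; eligible A, C, D
Layer 68-69: 2 each from A, C = 2*2 = 4 chips; eligible A, C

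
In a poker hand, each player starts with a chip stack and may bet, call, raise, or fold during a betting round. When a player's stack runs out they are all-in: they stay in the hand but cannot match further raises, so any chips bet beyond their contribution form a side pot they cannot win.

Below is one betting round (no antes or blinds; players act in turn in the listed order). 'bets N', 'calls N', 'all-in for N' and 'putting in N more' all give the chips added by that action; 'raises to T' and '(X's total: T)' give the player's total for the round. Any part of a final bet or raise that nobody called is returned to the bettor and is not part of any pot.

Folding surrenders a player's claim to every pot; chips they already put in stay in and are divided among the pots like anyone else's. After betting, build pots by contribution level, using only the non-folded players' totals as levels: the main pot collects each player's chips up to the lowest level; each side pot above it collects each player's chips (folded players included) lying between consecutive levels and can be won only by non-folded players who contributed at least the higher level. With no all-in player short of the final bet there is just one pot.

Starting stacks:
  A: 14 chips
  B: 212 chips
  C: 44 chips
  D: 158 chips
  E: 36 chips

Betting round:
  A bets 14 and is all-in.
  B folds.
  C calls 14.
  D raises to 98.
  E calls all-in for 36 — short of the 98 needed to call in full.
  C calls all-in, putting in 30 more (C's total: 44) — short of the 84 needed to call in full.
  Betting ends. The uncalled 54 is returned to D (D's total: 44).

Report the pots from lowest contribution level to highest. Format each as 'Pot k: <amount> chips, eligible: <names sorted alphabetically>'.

Pot 1: 56 chips, eligible: A, C, D, E
Pot 2: 66 chips, eligible: C, D, E
Pot 3: 16 chips, eligible: C, D

Derivation:
Contributions (after 54 returned to D): A=14, C=44, D=44, E=36
Folded: B
Pot levels (distinct totals of non-folded players): 14, 36, 44
Layer 1-14: 14 each from A, C, D, E = 14*4 = 56 chips; eligible A, C, D, E
Layer 15-36: 22 each from C, D, E = 22*3 = 66 chips; eligible C, D, E
Layer 37-44: 8 each from C, D = 8*2 = 16 chips; eligible C, D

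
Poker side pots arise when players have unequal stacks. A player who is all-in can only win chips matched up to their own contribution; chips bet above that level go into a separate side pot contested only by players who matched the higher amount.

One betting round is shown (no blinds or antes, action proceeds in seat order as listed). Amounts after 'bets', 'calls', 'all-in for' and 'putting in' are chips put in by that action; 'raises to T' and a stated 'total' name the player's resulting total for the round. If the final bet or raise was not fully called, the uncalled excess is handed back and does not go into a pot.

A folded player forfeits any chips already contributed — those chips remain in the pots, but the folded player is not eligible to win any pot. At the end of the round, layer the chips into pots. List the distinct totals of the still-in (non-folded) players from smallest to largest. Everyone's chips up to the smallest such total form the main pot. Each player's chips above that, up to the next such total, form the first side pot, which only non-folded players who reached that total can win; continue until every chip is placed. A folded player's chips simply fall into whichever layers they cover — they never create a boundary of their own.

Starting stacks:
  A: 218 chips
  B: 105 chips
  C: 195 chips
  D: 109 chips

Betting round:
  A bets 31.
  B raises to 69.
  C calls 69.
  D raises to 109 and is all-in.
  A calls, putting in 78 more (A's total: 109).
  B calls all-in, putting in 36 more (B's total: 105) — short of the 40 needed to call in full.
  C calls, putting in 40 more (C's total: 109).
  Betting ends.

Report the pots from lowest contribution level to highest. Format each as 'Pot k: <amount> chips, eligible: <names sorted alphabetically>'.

Contributions: A=109, B=105, C=109, D=109
Pot levels (distinct totals of non-folded players): 105, 109
Layer 1-105: 105 each from A, B, C, D = 105*4 = 420 chips; eligible A, B, C, D
Layer 106-109: 4 each from A, C, D = 4*3 = 12 chips; eligible A, C, D

Pot 1: 420 chips, eligible: A, B, C, D
Pot 2: 12 chips, eligible: A, C, D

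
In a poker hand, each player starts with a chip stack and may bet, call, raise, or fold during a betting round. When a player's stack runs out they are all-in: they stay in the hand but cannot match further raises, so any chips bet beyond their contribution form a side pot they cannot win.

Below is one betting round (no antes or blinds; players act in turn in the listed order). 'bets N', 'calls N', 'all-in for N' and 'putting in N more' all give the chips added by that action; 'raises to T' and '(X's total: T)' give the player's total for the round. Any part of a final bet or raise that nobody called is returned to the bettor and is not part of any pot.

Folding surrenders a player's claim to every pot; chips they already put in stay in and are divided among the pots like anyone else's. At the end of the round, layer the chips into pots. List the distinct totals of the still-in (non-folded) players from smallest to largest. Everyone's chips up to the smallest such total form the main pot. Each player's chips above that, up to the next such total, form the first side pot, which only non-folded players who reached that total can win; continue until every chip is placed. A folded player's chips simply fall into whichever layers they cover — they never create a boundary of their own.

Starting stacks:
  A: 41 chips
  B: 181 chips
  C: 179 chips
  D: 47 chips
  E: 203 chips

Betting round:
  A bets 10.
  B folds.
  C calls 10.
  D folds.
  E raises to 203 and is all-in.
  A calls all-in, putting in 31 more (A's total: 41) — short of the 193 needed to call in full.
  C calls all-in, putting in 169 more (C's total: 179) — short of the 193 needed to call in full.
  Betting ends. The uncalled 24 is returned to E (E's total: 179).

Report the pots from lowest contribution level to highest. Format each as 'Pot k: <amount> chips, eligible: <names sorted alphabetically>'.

Pot 1: 123 chips, eligible: A, C, E
Pot 2: 276 chips, eligible: C, E

Derivation:
Contributions (after 24 returned to E): A=41, C=179, E=179
Folded: B, D
Pot levels (distinct totals of non-folded players): 41, 179
Layer 1-41: 41 each from A, C, E = 41*3 = 123 chips; eligible A, C, E
Layer 42-179: 138 each from C, E = 138*2 = 276 chips; eligible C, E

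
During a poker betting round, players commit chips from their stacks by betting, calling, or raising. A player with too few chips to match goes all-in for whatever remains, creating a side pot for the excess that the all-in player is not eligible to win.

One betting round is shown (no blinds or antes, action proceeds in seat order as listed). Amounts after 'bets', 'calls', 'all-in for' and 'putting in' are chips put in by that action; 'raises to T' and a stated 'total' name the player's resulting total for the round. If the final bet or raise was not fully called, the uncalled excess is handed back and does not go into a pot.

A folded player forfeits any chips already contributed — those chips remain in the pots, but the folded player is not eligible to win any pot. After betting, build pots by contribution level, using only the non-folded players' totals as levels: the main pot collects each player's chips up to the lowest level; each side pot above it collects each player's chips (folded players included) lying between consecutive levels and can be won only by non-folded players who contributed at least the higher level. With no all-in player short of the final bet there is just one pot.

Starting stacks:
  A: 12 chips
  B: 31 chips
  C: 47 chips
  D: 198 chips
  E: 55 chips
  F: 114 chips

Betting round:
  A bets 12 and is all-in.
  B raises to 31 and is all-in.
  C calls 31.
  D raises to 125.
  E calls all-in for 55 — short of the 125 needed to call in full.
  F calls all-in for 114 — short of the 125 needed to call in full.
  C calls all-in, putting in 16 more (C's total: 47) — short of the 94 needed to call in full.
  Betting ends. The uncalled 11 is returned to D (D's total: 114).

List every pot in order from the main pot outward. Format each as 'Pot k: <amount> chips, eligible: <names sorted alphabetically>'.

Contributions (after 11 returned to D): A=12, B=31, C=47, D=114, E=55, F=114
Pot levels (distinct totals of non-folded players): 12, 31, 47, 55, 114
Layer 1-12: 12 each from A, B, C, D, E, F = 12*6 = 72 chips; eligible A, B, C, D, E, F
Layer 13-31: 19 each from B, C, D, E, F = 19*5 = 95 chips; eligible B, C, D, E, F
Layer 32-47: 16 each from C, D, E, F = 16*4 = 64 chips; eligible C, D, E, F
Layer 48-55: 8 each from D, E, F = 8*3 = 24 chips; eligible D, E, F
Layer 56-114: 59 each from D, F = 59*2 = 118 chips; eligible D, F

Pot 1: 72 chips, eligible: A, B, C, D, E, F
Pot 2: 95 chips, eligible: B, C, D, E, F
Pot 3: 64 chips, eligible: C, D, E, F
Pot 4: 24 chips, eligible: D, E, F
Pot 5: 118 chips, eligible: D, F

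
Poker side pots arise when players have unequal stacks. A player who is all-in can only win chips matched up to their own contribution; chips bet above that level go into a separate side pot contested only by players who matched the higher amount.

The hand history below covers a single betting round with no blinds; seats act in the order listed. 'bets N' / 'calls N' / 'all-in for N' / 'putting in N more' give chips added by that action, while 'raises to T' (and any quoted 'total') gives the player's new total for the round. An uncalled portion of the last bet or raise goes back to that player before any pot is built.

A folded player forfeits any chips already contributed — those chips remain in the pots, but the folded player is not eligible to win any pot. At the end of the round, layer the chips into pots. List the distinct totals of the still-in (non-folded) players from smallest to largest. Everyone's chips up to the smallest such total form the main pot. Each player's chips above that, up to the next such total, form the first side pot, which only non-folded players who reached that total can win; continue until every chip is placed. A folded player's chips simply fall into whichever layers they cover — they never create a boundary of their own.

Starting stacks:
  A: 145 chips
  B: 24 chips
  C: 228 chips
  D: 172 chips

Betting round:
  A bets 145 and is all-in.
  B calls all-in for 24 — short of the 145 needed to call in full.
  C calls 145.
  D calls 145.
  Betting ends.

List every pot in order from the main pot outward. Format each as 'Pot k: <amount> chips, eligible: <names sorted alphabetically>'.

Contributions: A=145, B=24, C=145, D=145
Pot levels (distinct totals of non-folded players): 24, 145
Layer 1-24: 24 each from A, B, C, D = 24*4 = 96 chips; eligible A, B, C, D
Layer 25-145: 121 each from A, C, D = 121*3 = 363 chips; eligible A, C, D

Pot 1: 96 chips, eligible: A, B, C, D
Pot 2: 363 chips, eligible: A, C, D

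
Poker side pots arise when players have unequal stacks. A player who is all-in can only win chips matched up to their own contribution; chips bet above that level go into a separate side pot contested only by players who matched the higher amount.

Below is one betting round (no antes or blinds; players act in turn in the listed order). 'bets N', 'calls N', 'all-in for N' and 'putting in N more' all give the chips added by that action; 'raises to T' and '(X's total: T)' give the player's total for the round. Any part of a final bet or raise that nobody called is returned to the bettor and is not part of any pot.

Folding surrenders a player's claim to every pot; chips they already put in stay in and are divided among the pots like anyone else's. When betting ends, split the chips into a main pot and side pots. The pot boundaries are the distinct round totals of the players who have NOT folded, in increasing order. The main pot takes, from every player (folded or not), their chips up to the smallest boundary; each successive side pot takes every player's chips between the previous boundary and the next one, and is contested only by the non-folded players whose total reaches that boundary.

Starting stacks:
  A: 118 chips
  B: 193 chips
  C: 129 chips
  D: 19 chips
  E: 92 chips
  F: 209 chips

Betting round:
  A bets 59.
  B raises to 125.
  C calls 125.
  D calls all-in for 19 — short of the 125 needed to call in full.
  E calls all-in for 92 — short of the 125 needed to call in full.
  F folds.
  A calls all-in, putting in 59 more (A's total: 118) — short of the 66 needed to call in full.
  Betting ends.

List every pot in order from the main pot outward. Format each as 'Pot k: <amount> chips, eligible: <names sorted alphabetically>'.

Contributions: A=118, B=125, C=125, D=19, E=92
Folded: F
Pot levels (distinct totals of non-folded players): 19, 92, 118, 125
Layer 1-19: 19 each from A, B, C, D, E = 19*5 = 95 chips; eligible A, B, C, D, E
Layer 20-92: 73 each from A, B, C, E = 73*4 = 292 chips; eligible A, B, C, E
Layer 93-118: 26 each from A, B, C = 26*3 = 78 chips; eligible A, B, C
Layer 119-125: 7 each from B, C = 7*2 = 14 chips; eligible B, C

Pot 1: 95 chips, eligible: A, B, C, D, E
Pot 2: 292 chips, eligible: A, B, C, E
Pot 3: 78 chips, eligible: A, B, C
Pot 4: 14 chips, eligible: B, C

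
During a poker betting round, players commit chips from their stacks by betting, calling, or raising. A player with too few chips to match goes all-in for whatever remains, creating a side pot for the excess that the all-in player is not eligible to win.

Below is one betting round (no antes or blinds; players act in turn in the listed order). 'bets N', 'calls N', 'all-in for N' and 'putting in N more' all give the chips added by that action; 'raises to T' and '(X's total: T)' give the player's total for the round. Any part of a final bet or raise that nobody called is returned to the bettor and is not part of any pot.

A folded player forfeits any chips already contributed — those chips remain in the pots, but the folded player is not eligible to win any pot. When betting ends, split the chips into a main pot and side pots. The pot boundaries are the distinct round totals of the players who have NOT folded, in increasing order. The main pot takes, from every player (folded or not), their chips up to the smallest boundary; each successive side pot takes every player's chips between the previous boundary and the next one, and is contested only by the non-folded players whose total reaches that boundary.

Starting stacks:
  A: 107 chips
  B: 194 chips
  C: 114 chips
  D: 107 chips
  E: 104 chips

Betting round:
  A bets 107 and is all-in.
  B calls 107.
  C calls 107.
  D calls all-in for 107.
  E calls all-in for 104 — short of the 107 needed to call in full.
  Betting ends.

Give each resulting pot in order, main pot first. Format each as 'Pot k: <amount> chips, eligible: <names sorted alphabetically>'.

Contributions: A=107, B=107, C=107, D=107, E=104
Pot levels (distinct totals of non-folded players): 104, 107
Layer 1-104: 104 each from A, B, C, D, E = 104*5 = 520 chips; eligible A, B, C, D, E
Layer 105-107: 3 each from A, B, C, D = 3*4 = 12 chips; eligible A, B, C, D

Pot 1: 520 chips, eligible: A, B, C, D, E
Pot 2: 12 chips, eligible: A, B, C, D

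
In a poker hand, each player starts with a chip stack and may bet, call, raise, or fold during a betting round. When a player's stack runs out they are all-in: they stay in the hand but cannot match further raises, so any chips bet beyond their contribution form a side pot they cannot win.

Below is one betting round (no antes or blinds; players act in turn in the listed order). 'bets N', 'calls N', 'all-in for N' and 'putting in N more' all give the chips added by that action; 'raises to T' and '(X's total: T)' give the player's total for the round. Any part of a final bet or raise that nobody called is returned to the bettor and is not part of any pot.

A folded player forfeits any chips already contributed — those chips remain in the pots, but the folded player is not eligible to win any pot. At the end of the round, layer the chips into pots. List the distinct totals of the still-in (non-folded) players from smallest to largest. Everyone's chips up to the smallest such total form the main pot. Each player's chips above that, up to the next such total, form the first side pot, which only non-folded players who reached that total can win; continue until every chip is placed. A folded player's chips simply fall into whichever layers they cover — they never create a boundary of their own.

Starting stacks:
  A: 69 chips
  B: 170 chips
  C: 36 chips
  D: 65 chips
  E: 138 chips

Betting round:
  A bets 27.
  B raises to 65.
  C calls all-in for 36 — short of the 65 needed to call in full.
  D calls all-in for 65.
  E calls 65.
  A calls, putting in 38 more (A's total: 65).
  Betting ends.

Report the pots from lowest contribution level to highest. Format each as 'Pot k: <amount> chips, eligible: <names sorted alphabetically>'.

Pot 1: 180 chips, eligible: A, B, C, D, E
Pot 2: 116 chips, eligible: A, B, D, E

Derivation:
Contributions: A=65, B=65, C=36, D=65, E=65
Pot levels (distinct totals of non-folded players): 36, 65
Layer 1-36: 36 each from A, B, C, D, E = 36*5 = 180 chips; eligible A, B, C, D, E
Layer 37-65: 29 each from A, B, D, E = 29*4 = 116 chips; eligible A, B, D, E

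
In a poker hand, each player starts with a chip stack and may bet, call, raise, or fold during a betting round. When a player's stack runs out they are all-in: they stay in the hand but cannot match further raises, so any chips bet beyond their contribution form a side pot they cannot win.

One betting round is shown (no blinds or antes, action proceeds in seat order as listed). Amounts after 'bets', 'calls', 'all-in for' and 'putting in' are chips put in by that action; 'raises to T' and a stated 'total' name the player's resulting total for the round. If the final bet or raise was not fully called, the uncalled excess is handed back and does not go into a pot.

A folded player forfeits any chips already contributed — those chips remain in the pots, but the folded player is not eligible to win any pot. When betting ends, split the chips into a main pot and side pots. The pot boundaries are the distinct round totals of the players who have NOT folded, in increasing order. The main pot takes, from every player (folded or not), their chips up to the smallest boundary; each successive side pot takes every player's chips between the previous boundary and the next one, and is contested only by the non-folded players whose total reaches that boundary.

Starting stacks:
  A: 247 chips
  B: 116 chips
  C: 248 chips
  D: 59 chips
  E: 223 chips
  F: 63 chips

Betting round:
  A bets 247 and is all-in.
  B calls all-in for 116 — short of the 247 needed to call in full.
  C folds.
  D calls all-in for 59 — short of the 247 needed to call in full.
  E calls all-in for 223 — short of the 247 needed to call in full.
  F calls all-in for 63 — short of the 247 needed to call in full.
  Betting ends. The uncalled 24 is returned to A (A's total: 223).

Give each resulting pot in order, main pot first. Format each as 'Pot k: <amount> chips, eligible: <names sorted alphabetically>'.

Contributions (after 24 returned to A): A=223, B=116, D=59, E=223, F=63
Folded: C
Pot levels (distinct totals of non-folded players): 59, 63, 116, 223
Layer 1-59: 59 each from A, B, D, E, F = 59*5 = 295 chips; eligible A, B, D, E, F
Layer 60-63: 4 each from A, B, E, F = 4*4 = 16 chips; eligible A, B, E, F
Layer 64-116: 53 each from A, B, E = 53*3 = 159 chips; eligible A, B, E
Layer 117-223: 107 each from A, E = 107*2 = 214 chips; eligible A, E

Pot 1: 295 chips, eligible: A, B, D, E, F
Pot 2: 16 chips, eligible: A, B, E, F
Pot 3: 159 chips, eligible: A, B, E
Pot 4: 214 chips, eligible: A, E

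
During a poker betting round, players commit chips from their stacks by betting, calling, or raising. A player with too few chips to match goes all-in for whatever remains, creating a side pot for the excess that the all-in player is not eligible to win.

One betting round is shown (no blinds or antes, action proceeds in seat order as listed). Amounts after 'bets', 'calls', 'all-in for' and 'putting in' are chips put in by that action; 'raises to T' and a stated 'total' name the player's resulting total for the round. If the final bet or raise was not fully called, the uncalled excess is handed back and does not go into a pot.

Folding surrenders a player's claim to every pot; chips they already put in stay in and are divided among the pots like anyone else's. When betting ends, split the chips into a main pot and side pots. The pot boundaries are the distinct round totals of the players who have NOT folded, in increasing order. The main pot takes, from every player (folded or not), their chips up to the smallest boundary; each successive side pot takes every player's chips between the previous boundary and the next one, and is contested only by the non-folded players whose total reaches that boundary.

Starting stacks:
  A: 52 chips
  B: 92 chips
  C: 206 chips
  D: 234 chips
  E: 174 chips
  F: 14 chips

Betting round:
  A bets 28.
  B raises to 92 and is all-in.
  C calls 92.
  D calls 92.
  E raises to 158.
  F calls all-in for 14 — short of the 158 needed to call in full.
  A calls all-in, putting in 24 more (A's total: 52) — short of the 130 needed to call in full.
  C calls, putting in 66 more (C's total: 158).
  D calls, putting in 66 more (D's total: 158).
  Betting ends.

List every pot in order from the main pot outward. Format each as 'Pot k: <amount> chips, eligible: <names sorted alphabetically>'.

Pot 1: 84 chips, eligible: A, B, C, D, E, F
Pot 2: 190 chips, eligible: A, B, C, D, E
Pot 3: 160 chips, eligible: B, C, D, E
Pot 4: 198 chips, eligible: C, D, E

Derivation:
Contributions: A=52, B=92, C=158, D=158, E=158, F=14
Pot levels (distinct totals of non-folded players): 14, 52, 92, 158
Layer 1-14: 14 each from A, B, C, D, E, F = 14*6 = 84 chips; eligible A, B, C, D, E, F
Layer 15-52: 38 each from A, B, C, D, E = 38*5 = 190 chips; eligible A, B, C, D, E
Layer 53-92: 40 each from B, C, D, E = 40*4 = 160 chips; eligible B, C, D, E
Layer 93-158: 66 each from C, D, E = 66*3 = 198 chips; eligible C, D, E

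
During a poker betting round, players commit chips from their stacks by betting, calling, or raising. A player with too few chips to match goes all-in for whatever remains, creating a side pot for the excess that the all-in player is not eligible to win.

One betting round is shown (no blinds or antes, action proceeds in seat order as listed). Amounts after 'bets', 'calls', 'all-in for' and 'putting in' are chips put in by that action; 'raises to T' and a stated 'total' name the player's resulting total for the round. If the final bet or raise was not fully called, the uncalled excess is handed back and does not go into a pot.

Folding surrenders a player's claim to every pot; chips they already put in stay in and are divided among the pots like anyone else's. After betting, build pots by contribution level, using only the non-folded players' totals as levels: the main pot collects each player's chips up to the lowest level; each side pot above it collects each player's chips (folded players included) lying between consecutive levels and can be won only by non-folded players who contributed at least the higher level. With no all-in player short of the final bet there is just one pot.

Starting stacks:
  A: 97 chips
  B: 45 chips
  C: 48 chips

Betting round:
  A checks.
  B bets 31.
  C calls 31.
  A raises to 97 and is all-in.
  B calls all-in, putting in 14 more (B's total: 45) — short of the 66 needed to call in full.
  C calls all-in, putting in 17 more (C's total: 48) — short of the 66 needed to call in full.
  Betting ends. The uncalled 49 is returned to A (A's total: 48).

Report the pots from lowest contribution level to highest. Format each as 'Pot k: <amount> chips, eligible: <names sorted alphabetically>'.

Contributions (after 49 returned to A): A=48, B=45, C=48
Pot levels (distinct totals of non-folded players): 45, 48
Layer 1-45: 45 each from A, B, C = 45*3 = 135 chips; eligible A, B, C
Layer 46-48: 3 each from A, C = 3*2 = 6 chips; eligible A, C

Pot 1: 135 chips, eligible: A, B, C
Pot 2: 6 chips, eligible: A, C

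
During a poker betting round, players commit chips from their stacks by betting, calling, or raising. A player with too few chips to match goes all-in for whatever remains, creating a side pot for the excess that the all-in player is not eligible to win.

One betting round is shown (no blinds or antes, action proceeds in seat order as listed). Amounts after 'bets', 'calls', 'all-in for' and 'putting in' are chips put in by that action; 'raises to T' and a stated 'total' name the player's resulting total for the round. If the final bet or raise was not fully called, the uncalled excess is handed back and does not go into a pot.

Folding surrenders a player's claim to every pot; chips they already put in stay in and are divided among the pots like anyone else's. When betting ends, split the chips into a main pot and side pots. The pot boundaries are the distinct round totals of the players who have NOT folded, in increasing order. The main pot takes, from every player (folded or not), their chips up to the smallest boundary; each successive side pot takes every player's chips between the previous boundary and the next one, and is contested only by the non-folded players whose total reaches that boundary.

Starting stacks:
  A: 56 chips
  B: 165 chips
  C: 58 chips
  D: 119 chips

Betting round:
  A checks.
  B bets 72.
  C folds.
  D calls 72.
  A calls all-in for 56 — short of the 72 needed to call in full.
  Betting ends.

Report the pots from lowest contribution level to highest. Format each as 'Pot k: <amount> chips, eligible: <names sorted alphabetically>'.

Contributions: A=56, B=72, D=72
Folded: C
Pot levels (distinct totals of non-folded players): 56, 72
Layer 1-56: 56 each from A, B, D = 56*3 = 168 chips; eligible A, B, D
Layer 57-72: 16 each from B, D = 16*2 = 32 chips; eligible B, D

Pot 1: 168 chips, eligible: A, B, D
Pot 2: 32 chips, eligible: B, D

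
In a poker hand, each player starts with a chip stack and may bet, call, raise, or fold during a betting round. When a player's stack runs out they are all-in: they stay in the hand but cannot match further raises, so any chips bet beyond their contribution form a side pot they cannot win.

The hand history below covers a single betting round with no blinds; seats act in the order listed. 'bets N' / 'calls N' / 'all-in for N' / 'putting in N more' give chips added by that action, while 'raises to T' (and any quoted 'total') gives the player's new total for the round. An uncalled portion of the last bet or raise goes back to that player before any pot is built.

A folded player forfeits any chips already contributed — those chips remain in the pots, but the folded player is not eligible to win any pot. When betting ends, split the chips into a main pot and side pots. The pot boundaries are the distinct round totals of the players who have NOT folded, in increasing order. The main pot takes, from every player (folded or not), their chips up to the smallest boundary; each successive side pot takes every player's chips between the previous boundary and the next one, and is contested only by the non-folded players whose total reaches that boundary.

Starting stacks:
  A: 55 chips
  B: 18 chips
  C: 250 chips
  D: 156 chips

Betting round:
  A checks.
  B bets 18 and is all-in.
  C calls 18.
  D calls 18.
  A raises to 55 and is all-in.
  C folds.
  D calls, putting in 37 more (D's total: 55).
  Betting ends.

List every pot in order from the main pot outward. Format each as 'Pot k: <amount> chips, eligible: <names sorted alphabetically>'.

Contributions: A=55, B=18, C=18, D=55
Folded: C
Pot levels (distinct totals of non-folded players): 18, 55
Layer 1-18: 18 each from A, B, C, D = 18*4 = 72 chips; eligible A, B, D
Layer 19-55: 37 each from A, D = 37*2 = 74 chips; eligible A, D

Pot 1: 72 chips, eligible: A, B, D
Pot 2: 74 chips, eligible: A, D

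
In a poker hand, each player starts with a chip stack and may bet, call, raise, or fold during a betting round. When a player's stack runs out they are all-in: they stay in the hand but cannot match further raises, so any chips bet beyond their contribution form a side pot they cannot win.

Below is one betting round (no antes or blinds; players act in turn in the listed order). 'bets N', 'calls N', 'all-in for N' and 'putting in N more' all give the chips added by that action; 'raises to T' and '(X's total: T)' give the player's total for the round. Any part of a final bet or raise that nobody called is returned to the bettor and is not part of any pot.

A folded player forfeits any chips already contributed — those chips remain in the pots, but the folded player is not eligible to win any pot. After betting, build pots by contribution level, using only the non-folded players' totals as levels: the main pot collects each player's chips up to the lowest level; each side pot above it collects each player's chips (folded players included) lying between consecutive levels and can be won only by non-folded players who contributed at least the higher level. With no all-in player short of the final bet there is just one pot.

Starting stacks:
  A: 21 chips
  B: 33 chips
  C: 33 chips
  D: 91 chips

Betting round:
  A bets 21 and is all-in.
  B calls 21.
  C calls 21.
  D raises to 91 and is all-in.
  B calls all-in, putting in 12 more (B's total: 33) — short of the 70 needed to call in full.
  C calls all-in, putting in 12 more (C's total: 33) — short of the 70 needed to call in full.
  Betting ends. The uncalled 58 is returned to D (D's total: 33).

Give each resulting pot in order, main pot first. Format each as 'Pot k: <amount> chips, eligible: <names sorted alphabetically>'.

Pot 1: 84 chips, eligible: A, B, C, D
Pot 2: 36 chips, eligible: B, C, D

Derivation:
Contributions (after 58 returned to D): A=21, B=33, C=33, D=33
Pot levels (distinct totals of non-folded players): 21, 33
Layer 1-21: 21 each from A, B, C, D = 21*4 = 84 chips; eligible A, B, C, D
Layer 22-33: 12 each from B, C, D = 12*3 = 36 chips; eligible B, C, D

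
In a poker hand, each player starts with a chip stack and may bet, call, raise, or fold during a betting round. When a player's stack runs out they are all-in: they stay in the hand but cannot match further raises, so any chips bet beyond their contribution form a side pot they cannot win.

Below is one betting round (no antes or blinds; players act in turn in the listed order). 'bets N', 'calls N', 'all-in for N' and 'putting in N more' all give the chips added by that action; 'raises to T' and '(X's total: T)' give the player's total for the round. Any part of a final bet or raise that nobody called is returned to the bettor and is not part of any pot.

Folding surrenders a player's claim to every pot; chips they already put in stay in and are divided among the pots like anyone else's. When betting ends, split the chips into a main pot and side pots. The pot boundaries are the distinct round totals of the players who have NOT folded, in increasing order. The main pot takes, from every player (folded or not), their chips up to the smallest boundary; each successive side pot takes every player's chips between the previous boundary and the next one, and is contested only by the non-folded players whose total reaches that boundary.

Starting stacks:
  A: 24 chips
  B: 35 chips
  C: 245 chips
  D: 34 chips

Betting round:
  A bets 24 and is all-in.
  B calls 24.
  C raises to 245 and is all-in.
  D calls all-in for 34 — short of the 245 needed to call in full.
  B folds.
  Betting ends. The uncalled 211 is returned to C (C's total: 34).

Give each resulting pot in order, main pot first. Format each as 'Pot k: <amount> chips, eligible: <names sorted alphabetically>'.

Pot 1: 96 chips, eligible: A, C, D
Pot 2: 20 chips, eligible: C, D

Derivation:
Contributions (after 211 returned to C): A=24, B=24, C=34, D=34
Folded: B
Pot levels (distinct totals of non-folded players): 24, 34
Layer 1-24: 24 each from A, B, C, D = 24*4 = 96 chips; eligible A, C, D
Layer 25-34: 10 each from C, D = 10*2 = 20 chips; eligible C, D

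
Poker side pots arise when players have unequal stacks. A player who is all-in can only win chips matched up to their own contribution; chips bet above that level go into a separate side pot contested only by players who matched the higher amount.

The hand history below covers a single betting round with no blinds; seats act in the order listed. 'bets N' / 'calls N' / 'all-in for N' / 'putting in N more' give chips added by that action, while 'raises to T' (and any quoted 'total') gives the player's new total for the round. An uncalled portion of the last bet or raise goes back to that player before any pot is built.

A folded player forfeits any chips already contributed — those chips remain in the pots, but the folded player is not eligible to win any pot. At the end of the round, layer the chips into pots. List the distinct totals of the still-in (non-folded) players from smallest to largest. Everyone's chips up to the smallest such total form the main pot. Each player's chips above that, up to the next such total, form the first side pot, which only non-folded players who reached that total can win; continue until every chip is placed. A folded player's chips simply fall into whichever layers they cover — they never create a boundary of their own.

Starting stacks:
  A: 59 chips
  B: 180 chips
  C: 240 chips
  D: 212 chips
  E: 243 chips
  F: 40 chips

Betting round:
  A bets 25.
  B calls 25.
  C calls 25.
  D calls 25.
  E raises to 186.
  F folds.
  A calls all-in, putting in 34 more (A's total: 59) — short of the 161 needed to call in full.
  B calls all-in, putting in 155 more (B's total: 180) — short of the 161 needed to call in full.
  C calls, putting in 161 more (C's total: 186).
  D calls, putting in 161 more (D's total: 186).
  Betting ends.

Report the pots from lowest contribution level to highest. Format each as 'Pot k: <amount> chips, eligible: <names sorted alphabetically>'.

Pot 1: 295 chips, eligible: A, B, C, D, E
Pot 2: 484 chips, eligible: B, C, D, E
Pot 3: 18 chips, eligible: C, D, E

Derivation:
Contributions: A=59, B=180, C=186, D=186, E=186
Folded: F
Pot levels (distinct totals of non-folded players): 59, 180, 186
Layer 1-59: 59 each from A, B, C, D, E = 59*5 = 295 chips; eligible A, B, C, D, E
Layer 60-180: 121 each from B, C, D, E = 121*4 = 484 chips; eligible B, C, D, E
Layer 181-186: 6 each from C, D, E = 6*3 = 18 chips; eligible C, D, E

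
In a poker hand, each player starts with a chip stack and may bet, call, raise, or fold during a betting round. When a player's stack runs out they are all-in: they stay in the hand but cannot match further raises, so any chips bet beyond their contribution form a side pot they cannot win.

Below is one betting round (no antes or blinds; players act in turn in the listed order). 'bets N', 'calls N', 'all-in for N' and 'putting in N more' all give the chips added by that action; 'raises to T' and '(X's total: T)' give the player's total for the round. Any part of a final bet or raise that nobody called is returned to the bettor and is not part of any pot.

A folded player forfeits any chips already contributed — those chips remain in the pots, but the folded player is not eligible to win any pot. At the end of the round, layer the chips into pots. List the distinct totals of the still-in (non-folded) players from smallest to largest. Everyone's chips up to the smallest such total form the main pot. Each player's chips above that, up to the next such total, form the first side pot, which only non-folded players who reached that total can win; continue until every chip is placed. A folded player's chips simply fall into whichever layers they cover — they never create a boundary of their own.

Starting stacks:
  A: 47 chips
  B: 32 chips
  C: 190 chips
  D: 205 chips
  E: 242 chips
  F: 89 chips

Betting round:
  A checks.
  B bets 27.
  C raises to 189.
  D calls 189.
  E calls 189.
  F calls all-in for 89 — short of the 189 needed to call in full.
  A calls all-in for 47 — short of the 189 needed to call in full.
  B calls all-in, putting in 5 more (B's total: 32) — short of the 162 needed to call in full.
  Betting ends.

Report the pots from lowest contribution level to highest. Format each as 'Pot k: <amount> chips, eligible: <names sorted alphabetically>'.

Pot 1: 192 chips, eligible: A, B, C, D, E, F
Pot 2: 75 chips, eligible: A, C, D, E, F
Pot 3: 168 chips, eligible: C, D, E, F
Pot 4: 300 chips, eligible: C, D, E

Derivation:
Contributions: A=47, B=32, C=189, D=189, E=189, F=89
Pot levels (distinct totals of non-folded players): 32, 47, 89, 189
Layer 1-32: 32 each from A, B, C, D, E, F = 32*6 = 192 chips; eligible A, B, C, D, E, F
Layer 33-47: 15 each from A, C, D, E, F = 15*5 = 75 chips; eligible A, C, D, E, F
Layer 48-89: 42 each from C, D, E, F = 42*4 = 168 chips; eligible C, D, E, F
Layer 90-189: 100 each from C, D, E = 100*3 = 300 chips; eligible C, D, E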